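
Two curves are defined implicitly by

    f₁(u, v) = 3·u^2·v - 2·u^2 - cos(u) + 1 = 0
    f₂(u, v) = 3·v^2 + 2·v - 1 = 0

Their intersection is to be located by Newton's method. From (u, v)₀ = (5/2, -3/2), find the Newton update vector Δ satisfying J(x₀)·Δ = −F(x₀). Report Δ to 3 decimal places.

(-0.986, 0.393)

At (5/2, -3/2): F = (-38.82386, 2.750).
Jacobian J = [[6·u·v - 4·u + sin(u), 3·u^2], [0, 6·v + 2]].
At the point, J = [[-31.90153, 18.750], [0.000, -7.000]] (det J = 223.31069).
Solving J·Δ = −F gives Δ = (-0.986, 0.393).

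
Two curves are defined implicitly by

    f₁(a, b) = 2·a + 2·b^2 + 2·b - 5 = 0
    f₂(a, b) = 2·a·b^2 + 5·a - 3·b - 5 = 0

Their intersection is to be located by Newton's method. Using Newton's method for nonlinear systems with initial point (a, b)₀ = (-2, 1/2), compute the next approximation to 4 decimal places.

(1.4028, 0.6736)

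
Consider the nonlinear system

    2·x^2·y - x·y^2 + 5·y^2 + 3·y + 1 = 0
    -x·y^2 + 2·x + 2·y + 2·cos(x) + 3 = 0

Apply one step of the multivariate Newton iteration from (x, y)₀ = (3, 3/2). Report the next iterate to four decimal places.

(-0.6222, 2.2426)

At (3, 3/2): F = (37.0000, 3.270015).
Jacobian J = [[4·x·y - y^2, 2·x^2 - 2·x·y + 10·y + 3], [-y^2 - 2·sin(x) + 2, -2·x·y + 2]].
At the point, J = [[15.7500, 27.0000], [-0.532240, -7.0000]] (det J = -95.879520).
Solving J·Δ = −F gives Δ = (-3.6222, 0.7426).
Then the next iterate is (x, y)₁ = (-0.6222, 2.2426).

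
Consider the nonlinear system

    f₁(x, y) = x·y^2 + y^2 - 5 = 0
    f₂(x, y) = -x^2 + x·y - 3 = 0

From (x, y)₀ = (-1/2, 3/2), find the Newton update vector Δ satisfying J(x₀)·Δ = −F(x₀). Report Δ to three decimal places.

(1.628, 0.141)

At (-1/2, 3/2): F = (-3.875, -4.000).
Jacobian J = [[y^2, 2·x·y + 2·y], [-2·x + y, x]].
At the point, J = [[2.250, 1.500], [2.500, -0.500]] (det J = -4.875).
Solving J·Δ = −F gives Δ = (1.628, 0.141).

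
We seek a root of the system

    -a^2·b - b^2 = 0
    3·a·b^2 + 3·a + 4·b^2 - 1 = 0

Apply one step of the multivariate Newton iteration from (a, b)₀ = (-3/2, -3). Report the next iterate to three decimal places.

(-1.280, -1.871)

At (-3/2, -3): F = (-2.250, -10.000).
Jacobian J = [[-2·a·b, -a^2 - 2·b], [3·b^2 + 3, 6·a·b + 8·b]].
At the point, J = [[-9.000, 3.750], [30.000, 3.000]] (det J = -139.500).
Solving J·Δ = −F gives Δ = (0.220, 1.129).
Then the next iterate is (a, b)₁ = (-1.280, -1.871).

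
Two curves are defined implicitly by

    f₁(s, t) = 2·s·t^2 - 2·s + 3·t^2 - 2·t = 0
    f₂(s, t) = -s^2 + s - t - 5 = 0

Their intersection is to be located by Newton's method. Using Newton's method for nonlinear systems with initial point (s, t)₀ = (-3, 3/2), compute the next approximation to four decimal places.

(-0.3188, 1.7685)

At (-3, 3/2): F = (-3.7500, -18.5000).
Jacobian J = [[2·t^2 - 2, 4·s·t + 6·t - 2], [-2·s + 1, -1]].
At the point, J = [[2.5000, -11.0000], [7.0000, -1.0000]] (det J = 74.5000).
Solving J·Δ = −F gives Δ = (2.6812, 0.2685).
Then the next iterate is (s, t)₁ = (-0.3188, 1.7685).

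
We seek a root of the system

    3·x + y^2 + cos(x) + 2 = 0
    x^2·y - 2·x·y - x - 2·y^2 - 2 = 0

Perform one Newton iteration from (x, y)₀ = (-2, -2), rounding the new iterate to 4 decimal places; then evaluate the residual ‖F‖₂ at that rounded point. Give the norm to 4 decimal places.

7.3627

At (-2, -2): F = (-0.416147, -24.0000).
Jacobian J = [[-sin(x) + 3, 2·y], [2·x·y - 2·y - 1, x^2 - 2·x - 4·y]].
At the point, J = [[3.909297, -4.0000], [11.0000, 16.0000]] (det J = 106.548759).
Solving J·Δ = −F gives Δ = (0.9635, 0.8376).
Then the next iterate is (x, y)₁ = (-1.0365, -1.1624).
Re-evaluating at (-1.0365, -1.1624): F = (0.750909, -7.324307), so ‖F‖₂ = 7.3627.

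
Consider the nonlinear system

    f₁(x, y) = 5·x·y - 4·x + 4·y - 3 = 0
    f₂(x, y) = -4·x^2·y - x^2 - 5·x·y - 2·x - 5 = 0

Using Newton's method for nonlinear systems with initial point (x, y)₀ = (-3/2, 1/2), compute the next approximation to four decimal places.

(-0.4236, 0.3958)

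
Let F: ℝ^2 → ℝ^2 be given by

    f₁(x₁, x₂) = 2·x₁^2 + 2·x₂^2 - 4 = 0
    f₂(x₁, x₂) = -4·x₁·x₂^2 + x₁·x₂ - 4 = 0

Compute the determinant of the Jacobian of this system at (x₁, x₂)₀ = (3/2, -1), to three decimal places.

J = [[4·x₁, 4·x₂], [-4·x₂^2 + x₂, -8·x₁·x₂ + x₁]].
At the point, J = [[6.000, -4.000], [-5.000, 13.500]].
det J = 61.000.

61.000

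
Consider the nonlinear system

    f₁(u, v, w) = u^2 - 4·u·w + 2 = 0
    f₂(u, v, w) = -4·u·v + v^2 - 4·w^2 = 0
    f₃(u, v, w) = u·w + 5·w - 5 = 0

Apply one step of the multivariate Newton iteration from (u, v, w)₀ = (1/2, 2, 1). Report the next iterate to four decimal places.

At (1/2, 2, 1): F = (0.2500, -4.0000, 0.5000).
Jacobian J = [[2·u - 4·w, 0, -4·u], [-4·v, -4·u + 2·v, -8·w], [w, 0, u + 5]].
At the point, J = [[-3.0000, 0.0000, -2.0000], [-8.0000, 2.0000, -8.0000], [1.0000, 0.0000, 5.5000]] (det J = -29.0000).
Solving J·Δ = −F gives Δ = (0.1638, 2.1724, -0.1207).
Then the next iterate is (u, v, w)₁ = (0.6638, 4.1724, 0.8793).

(0.6638, 4.1724, 0.8793)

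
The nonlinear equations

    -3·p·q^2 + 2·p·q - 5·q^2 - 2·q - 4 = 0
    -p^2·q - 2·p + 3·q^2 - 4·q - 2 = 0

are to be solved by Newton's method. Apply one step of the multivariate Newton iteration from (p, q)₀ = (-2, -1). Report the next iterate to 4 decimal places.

(-4.8182, 1.1364)

At (-2, -1): F = (3.0000, 13.0000).
Jacobian J = [[-3·q^2 + 2·q, -6·p·q + 2·p - 10·q - 2], [-2·p·q - 2, -p^2 + 6·q - 4]].
At the point, J = [[-5.0000, -8.0000], [-6.0000, -14.0000]] (det J = 22.0000).
Solving J·Δ = −F gives Δ = (-2.8182, 2.1364).
Then the next iterate is (p, q)₁ = (-4.8182, 1.1364).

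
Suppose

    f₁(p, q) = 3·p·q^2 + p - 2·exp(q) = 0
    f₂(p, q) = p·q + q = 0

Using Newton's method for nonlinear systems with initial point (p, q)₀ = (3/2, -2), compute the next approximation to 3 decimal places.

At (3/2, -2): F = (19.22933, -5.000).
Jacobian J = [[3·q^2 + 1, 6·p·q - 2·exp(q)], [q, p + 1]].
At the point, J = [[13.000, -18.27067], [-2.000, 2.500]] (det J = -4.04134).
Solving J·Δ = −F gives Δ = (-10.709, -6.567).
Then the next iterate is (p, q)₁ = (-9.209, -8.567).

(-9.209, -8.567)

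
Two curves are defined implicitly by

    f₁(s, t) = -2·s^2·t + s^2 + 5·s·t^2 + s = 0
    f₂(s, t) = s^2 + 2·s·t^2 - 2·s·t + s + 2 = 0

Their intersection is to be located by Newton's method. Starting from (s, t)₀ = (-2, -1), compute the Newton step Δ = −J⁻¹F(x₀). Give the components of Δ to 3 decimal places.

At (-2, -1): F = (0.000, -4.000).
Jacobian J = [[-4·s·t + 2·s + 5·t^2 + 1, -2·s^2 + 10·s·t], [2·s + 2·t^2 - 2·t + 1, 4·s·t - 2·s]].
At the point, J = [[-6.000, 12.000], [1.000, 12.000]] (det J = -84.000).
Solving J·Δ = −F gives Δ = (0.571, 0.286).

(0.571, 0.286)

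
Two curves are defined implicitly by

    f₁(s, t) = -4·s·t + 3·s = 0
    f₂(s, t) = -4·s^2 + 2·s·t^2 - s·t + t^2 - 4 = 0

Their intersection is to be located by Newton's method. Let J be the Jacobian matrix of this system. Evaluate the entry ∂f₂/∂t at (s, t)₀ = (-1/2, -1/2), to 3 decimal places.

0.500

∂f₂/∂t = 4·s·t - s + 2·t.
At (-1/2, -1/2) this is 0.500.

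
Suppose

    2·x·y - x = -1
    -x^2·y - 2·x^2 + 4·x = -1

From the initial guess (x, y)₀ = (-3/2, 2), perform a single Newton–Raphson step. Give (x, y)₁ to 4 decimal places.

At (-3/2, 2): F = (-3.5000, -14.0000).
Jacobian J = [[2·y - 1, 2·x], [-2·x·y - 4·x + 4, -x^2]].
At the point, J = [[3.0000, -3.0000], [16.0000, -2.2500]] (det J = 41.2500).
Solving J·Δ = −F gives Δ = (0.8273, -0.3394).
Then the next iterate is (x, y)₁ = (-0.6727, 1.6606).

(-0.6727, 1.6606)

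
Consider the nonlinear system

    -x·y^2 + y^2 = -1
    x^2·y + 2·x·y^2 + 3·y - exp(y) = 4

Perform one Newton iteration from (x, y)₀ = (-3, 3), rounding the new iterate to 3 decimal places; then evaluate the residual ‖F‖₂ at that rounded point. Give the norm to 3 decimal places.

17.442

At (-3, 3): F = (37.000, -42.08554).
Jacobian J = [[-y^2, -2·x·y + 2·y], [2·x·y + 2·y^2, x^2 + 4·x·y - exp(y) + 3]].
At the point, J = [[-9.000, 24.000], [0.000, -44.08554]] (det J = 396.76983).
Solving J·Δ = −F gives Δ = (1.565, -0.955).
Then the next iterate is (x, y)₁ = (-1.435, 2.045).
Re-evaluating at (-1.435, 2.045): F = (11.18323, -13.38546), so ‖F‖₂ = 17.442.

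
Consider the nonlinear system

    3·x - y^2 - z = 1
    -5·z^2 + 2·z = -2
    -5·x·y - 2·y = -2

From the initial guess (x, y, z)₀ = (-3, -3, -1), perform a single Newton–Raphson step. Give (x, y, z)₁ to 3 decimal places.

(-3.342, 0.240, -0.583)

At (-3, -3, -1): F = (-18.000, -5.000, -37.000).
Jacobian J = [[3, -2·y, -1], [0, 0, -10·z + 2], [-5·y, -5·x - 2, 0]].
At the point, J = [[3.000, 6.000, -1.000], [0.000, 0.000, 12.000], [15.000, 13.000, 0.000]] (det J = 612.000).
Solving J·Δ = −F gives Δ = (-0.342, 3.240, 0.417).
Then the next iterate is (x, y, z)₁ = (-3.342, 0.240, -0.583).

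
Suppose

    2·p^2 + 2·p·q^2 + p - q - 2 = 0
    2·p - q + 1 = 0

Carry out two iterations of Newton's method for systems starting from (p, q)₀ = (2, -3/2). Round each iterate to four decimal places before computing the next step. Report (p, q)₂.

(-2.3451, -3.6902)

At (2, -3/2): F = (18.5000, 6.5000).
Jacobian J = [[4·p + 2·q^2 + 1, 4·p·q - 1], [2, -1]].
At the point, J = [[13.5000, -13.0000], [2.0000, -1.0000]] (det J = 12.5000).
Solving J·Δ = −F gives Δ = (-5.2800, -4.0600).
Then the next iterate is (p, q)₁ = (-3.2800, -5.5600).
Round to (-3.2800, -5.5600) and repeat: F = (-180.996416, 0.0000), J = [[49.7072, 71.9472], [2.0000, -1.0000]].
Δ = (0.9349, 1.8698), so (p, q)₂ = (-2.3451, -3.6902).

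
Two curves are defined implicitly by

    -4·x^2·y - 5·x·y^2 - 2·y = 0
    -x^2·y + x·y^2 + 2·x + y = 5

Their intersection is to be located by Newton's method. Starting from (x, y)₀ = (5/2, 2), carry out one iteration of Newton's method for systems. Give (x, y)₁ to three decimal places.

(1.602, 1.349)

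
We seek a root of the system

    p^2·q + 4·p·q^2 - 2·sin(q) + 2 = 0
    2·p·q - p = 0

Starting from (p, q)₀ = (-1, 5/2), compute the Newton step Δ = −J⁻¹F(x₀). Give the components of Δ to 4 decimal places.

(0.8853, -0.2294)

At (-1, 5/2): F = (-21.696944, -4.0000).
Jacobian J = [[2·p·q + 4·q^2, p^2 + 8·p·q - 2·cos(q)], [2·q - 1, 2·p]].
At the point, J = [[20.0000, -17.397713], [4.0000, -2.0000]] (det J = 29.590851).
Solving J·Δ = −F gives Δ = (0.8853, -0.2294).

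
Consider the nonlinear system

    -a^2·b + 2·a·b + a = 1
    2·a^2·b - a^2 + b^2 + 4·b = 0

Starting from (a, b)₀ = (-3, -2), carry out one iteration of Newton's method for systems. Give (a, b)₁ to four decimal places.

(-1.5167, -1.7500)

At (-3, -2): F = (26.0000, -49.0000).
Jacobian J = [[-2·a·b + 2·b + 1, -a^2 + 2·a], [4·a·b - 2·a, 2·a^2 + 2·b + 4]].
At the point, J = [[-15.0000, -15.0000], [30.0000, 18.0000]] (det J = 180.0000).
Solving J·Δ = −F gives Δ = (1.4833, 0.2500).
Then the next iterate is (a, b)₁ = (-1.5167, -1.7500).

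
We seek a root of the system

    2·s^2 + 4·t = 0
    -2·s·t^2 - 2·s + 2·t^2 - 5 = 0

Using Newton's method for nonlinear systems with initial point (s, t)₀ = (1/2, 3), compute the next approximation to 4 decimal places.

(-0.1848, 0.2174)

At (1/2, 3): F = (12.5000, 3.0000).
Jacobian J = [[4·s, 4], [-2·t^2 - 2, -4·s·t + 4·t]].
At the point, J = [[2.0000, 4.0000], [-20.0000, 6.0000]] (det J = 92.0000).
Solving J·Δ = −F gives Δ = (-0.6848, -2.7826).
Then the next iterate is (s, t)₁ = (-0.1848, 0.2174).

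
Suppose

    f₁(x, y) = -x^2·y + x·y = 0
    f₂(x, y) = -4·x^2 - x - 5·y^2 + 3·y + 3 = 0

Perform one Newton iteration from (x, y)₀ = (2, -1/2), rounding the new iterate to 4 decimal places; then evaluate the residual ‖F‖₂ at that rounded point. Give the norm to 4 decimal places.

At (2, -1/2): F = (1.0000, -17.7500).
Jacobian J = [[-2·x·y + y, -x^2 + x], [-8·x - 1, -10·y + 3]].
At the point, J = [[1.5000, -2.0000], [-17.0000, 8.0000]] (det J = -22.0000).
Solving J·Δ = −F gives Δ = (-1.2500, -0.4375).
Then the next iterate is (x, y)₁ = (0.7500, -0.9375).
Re-evaluating at (0.7500, -0.9375): F = (-0.175781, -7.207031), so ‖F‖₂ = 7.2092.

7.2092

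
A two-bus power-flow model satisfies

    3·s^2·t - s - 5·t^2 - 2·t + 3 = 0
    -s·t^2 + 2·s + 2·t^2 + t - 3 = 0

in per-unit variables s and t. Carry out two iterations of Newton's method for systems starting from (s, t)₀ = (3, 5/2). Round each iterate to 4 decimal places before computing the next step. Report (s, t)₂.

(2.5172, 3.3705)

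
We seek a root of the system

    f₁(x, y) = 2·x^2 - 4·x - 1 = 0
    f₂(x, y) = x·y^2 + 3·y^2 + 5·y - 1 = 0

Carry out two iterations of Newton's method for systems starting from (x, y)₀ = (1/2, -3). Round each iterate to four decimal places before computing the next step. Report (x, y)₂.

(-0.3036, -1.9830)

At (1/2, -3): F = (-2.5000, 15.5000).
Jacobian J = [[4·x - 4, 0], [y^2, 2·x·y + 6·y + 5]].
At the point, J = [[-2.0000, 0.0000], [9.0000, -16.0000]] (det J = 32.0000).
Solving J·Δ = −F gives Δ = (-1.2500, 0.2656).
Then the next iterate is (x, y)₁ = (-0.7500, -2.7344).
Round to (-0.7500, -2.7344) and repeat: F = (3.1250, 2.151123), J = [[-7.0000, 0.0000], [7.476943, -7.3048]].
Δ = (0.4464, 0.7514), so (x, y)₂ = (-0.3036, -1.9830).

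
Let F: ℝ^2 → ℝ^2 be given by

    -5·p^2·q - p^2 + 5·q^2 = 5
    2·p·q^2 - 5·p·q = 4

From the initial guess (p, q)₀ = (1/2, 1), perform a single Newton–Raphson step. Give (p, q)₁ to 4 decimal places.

(-1.1709, 0.0256)

At (1/2, 1): F = (-1.5000, -5.5000).
Jacobian J = [[-10·p·q - 2·p, -5·p^2 + 10·q], [2·q^2 - 5·q, 4·p·q - 5·p]].
At the point, J = [[-6.0000, 8.7500], [-3.0000, -0.5000]] (det J = 29.2500).
Solving J·Δ = −F gives Δ = (-1.6709, -0.9744).
Then the next iterate is (p, q)₁ = (-1.1709, 0.0256).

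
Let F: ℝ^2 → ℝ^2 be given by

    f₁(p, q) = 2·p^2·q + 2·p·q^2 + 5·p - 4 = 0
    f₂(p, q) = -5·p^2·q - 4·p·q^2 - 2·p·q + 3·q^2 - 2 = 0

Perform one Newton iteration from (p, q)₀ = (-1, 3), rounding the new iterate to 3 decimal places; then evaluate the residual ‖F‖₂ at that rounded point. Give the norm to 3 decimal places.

11.092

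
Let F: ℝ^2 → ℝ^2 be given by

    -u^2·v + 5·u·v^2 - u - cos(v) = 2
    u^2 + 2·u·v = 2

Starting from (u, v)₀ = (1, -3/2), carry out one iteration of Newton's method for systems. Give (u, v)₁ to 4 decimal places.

(6.1178, 3.0589)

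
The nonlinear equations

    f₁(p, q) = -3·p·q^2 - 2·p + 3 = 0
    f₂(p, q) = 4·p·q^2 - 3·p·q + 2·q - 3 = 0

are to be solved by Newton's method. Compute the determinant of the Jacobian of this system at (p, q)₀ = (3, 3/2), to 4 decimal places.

-132.2500

J = [[-3·q^2 - 2, -6·p·q], [4·q^2 - 3·q, 8·p·q - 3·p + 2]].
At the point, J = [[-8.7500, -27.0000], [4.5000, 29.0000]].
det J = -132.2500.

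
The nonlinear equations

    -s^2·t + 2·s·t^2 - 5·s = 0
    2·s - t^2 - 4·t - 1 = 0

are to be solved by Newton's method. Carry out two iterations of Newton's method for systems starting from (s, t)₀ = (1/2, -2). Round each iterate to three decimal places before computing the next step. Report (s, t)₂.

(2.466, -5.048)

At (1/2, -2): F = (2.000, 4.000).
Jacobian J = [[-2·s·t + 2·t^2 - 5, -s^2 + 4·s·t], [2, -2·t - 4]].
At the point, J = [[5.000, -4.250], [2.000, 0.000]] (det J = 8.500).
Solving J·Δ = −F gives Δ = (-2.000, -1.882).
Then the next iterate is (s, t)₁ = (-1.500, -3.882).
Round to (-1.500, -3.882) and repeat: F = (-28.97527, -3.54192), J = [[13.49385, 21.042], [2.000, 3.764]].
Δ = (3.966, -1.166), so (s, t)₂ = (2.466, -5.048).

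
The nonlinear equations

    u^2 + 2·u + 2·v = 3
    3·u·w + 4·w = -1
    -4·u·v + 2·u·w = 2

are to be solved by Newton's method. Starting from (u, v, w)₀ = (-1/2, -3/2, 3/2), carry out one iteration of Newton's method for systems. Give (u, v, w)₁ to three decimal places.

At (-1/2, -3/2, 3/2): F = (-6.750, 4.750, -6.500).
Jacobian J = [[2·u + 2, 2, 0], [3·w, 0, 3·u + 4], [-4·v + 2·w, -4·u, 2·u]].
At the point, J = [[1.000, 2.000, 0.000], [4.500, 0.000, 2.500], [9.000, 2.000, -1.000]] (det J = 49.000).
Solving J·Δ = −F gives Δ = (-0.219, 3.485, -1.505).
Then the next iterate is (u, v, w)₁ = (-0.719, 1.985, -0.005).

(-0.719, 1.985, -0.005)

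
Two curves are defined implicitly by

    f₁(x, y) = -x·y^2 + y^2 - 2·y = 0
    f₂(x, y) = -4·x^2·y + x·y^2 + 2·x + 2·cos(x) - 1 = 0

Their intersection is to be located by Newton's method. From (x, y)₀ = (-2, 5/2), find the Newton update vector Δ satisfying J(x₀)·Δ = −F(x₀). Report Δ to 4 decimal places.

(0.8207, -0.6631)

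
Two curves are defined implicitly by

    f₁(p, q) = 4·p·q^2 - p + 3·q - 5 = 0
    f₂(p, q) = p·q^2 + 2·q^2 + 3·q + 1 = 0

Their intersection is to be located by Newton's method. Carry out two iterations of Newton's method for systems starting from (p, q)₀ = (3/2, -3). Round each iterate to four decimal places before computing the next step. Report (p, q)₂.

At (3/2, -3): F = (38.5000, 23.5000).
Jacobian J = [[4·q^2 - 1, 8·p·q + 3], [q^2, 2·p·q + 4·q + 3]].
At the point, J = [[35.0000, -33.0000], [9.0000, -18.0000]] (det J = -333.0000).
Solving J·Δ = −F gives Δ = (0.2477, 1.4294).
Then the next iterate is (p, q)₁ = (1.7477, -1.5706).
Round to (1.7477, -1.5706) and repeat: F = (5.785296, 5.532968), J = [[8.867137, -18.959501], [2.466784, -8.772275]].
Δ = (1.7459, 1.1217), so (p, q)₂ = (3.4936, -0.4489).

(3.4936, -0.4489)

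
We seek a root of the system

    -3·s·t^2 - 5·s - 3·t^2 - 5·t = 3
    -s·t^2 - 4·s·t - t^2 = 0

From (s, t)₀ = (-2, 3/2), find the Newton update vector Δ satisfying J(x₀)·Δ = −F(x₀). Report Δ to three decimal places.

(0.122, -1.204)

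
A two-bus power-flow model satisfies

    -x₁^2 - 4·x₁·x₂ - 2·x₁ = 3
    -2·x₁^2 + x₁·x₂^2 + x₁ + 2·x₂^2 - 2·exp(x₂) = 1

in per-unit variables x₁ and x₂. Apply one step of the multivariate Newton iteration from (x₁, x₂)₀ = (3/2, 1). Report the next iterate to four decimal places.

(-0.0208, 0.9062)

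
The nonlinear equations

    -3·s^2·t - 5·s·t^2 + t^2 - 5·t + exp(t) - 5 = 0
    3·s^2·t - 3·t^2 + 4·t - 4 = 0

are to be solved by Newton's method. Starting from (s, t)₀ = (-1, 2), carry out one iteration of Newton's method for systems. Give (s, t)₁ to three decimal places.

At (-1, 2): F = (10.38906, -2.000).
Jacobian J = [[-6·s·t - 5·t^2, -3·s^2 - 10·s·t + 2·t + exp(t) - 5], [6·s·t, 3·s^2 - 6·t + 4]].
At the point, J = [[-8.000, 23.38906], [-12.000, -5.000]] (det J = 320.66867).
Solving J·Δ = −F gives Δ = (0.016, -0.439).
Then the next iterate is (s, t)₁ = (-0.984, 1.561).

(-0.984, 1.561)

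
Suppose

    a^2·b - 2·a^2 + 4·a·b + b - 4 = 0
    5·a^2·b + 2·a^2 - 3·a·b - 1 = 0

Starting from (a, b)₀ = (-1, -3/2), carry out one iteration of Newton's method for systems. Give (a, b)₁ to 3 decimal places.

At (-1, -3/2): F = (-3.000, -11.000).
Jacobian J = [[2·a·b - 4·a + 4·b, a^2 + 4·a + 1], [10·a·b + 4·a - 3·b, 5·a^2 - 3·a]].
At the point, J = [[1.000, -2.000], [15.500, 8.000]] (det J = 39.000).
Solving J·Δ = −F gives Δ = (1.179, -0.910).
Then the next iterate is (a, b)₁ = (0.179, -2.410).

(0.179, -2.410)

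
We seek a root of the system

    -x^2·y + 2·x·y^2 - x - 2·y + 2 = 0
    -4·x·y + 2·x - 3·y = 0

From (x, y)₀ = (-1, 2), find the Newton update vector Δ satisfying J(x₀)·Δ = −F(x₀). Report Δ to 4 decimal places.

(-0.2000, -1.2000)

At (-1, 2): F = (-11.0000, 0.0000).
Jacobian J = [[-2·x·y + 2·y^2 - 1, -x^2 + 4·x·y - 2], [-4·y + 2, -4·x - 3]].
At the point, J = [[11.0000, -11.0000], [-6.0000, 1.0000]] (det J = -55.0000).
Solving J·Δ = −F gives Δ = (-0.2000, -1.2000).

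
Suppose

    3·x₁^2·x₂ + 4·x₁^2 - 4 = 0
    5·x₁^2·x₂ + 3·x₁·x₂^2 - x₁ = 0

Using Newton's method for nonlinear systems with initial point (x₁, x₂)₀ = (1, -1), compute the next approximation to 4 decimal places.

At (1, -1): F = (-3.0000, -3.0000).
Jacobian J = [[6·x₁·x₂ + 8·x₁, 3·x₁^2], [10·x₁·x₂ + 3·x₂^2 - 1, 5·x₁^2 + 6·x₁·x₂]].
At the point, J = [[2.0000, 3.0000], [-8.0000, -1.0000]] (det J = 22.0000).
Solving J·Δ = −F gives Δ = (-0.5455, 1.3636).
Then the next iterate is (x₁, x₂)₁ = (0.4545, 0.3636).

(0.4545, 0.3636)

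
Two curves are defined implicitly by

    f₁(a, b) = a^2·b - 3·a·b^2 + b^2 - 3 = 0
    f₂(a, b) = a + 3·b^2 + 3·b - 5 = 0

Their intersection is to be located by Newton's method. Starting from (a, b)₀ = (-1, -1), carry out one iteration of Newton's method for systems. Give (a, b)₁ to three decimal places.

(3.200, -1.600)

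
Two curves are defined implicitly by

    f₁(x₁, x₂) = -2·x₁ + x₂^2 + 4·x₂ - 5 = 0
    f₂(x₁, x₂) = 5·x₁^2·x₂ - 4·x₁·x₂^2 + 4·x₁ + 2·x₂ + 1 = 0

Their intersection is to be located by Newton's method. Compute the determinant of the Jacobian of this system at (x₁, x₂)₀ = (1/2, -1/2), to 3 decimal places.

-12.000

J = [[-2, 2·x₂ + 4], [10·x₁·x₂ - 4·x₂^2 + 4, 5·x₁^2 - 8·x₁·x₂ + 2]].
At the point, J = [[-2.000, 3.000], [0.500, 5.250]].
det J = -12.000.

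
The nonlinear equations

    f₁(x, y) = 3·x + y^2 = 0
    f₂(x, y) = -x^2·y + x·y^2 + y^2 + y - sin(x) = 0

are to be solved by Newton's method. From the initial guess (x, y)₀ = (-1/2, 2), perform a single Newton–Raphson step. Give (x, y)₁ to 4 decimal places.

At (-1/2, 2): F = (2.5000, 3.979426).
Jacobian J = [[3, 2·y], [-2·x·y + y^2 - cos(x), -x^2 + 2·x·y + 2·y + 1]].
At the point, J = [[3.0000, 4.0000], [5.122417, 2.7500]] (det J = -12.239670).
Solving J·Δ = −F gives Δ = (-0.7388, -0.0709).
Then the next iterate is (x, y)₁ = (-1.2388, 1.9291).

(-1.2388, 1.9291)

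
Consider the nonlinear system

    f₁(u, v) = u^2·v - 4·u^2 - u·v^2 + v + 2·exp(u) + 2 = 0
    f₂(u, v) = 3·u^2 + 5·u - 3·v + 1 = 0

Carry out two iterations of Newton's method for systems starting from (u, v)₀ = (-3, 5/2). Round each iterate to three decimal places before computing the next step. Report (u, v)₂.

At (-3, 5/2): F = (9.84957, 5.500).
Jacobian J = [[2·u·v - 8·u - v^2 + 2·exp(u), u^2 - 2·u·v + 1], [6·u + 5, -3]].
At the point, J = [[2.84957, 25.000], [-13.000, -3.000]] (det J = 316.45128).
Solving J·Δ = −F gives Δ = (0.528, -0.454).
Then the next iterate is (u, v)₁ = (-2.472, 2.046).
Round to (-2.472, 2.046) and repeat: F = (2.62244, 0.83435), J = [[5.64329, 17.22621], [-9.832, -3.000]].
Δ = (0.146, -0.200), so (u, v)₂ = (-2.326, 1.846).

(-2.326, 1.846)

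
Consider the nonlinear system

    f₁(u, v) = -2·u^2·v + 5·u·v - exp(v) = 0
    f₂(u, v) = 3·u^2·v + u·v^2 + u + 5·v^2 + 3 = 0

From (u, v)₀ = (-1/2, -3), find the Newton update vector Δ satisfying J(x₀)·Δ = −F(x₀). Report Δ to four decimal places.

(0.1817, 1.6839)

At (-1/2, -3): F = (8.950213, 40.7500).
Jacobian J = [[-4·u·v + 5·v, -2·u^2 + 5·u - exp(v)], [6·u·v + v^2 + 1, 3·u^2 + 2·u·v + 10·v]].
At the point, J = [[-21.0000, -3.049787], [19.0000, -26.2500]] (det J = 609.195954).
Solving J·Δ = −F gives Δ = (0.1817, 1.6839).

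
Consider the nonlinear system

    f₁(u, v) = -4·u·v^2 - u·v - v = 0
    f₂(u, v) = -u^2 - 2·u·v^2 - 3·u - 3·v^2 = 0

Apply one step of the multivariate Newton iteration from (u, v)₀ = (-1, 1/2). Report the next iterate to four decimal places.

(0.0667, 0.6500)

At (-1, 1/2): F = (1.0000, 1.7500).
Jacobian J = [[-4·v^2 - v, -8·u·v - u - 1], [-2·u - 2·v^2 - 3, -4·u·v - 6·v]].
At the point, J = [[-1.5000, 4.0000], [-1.5000, -1.0000]] (det J = 7.5000).
Solving J·Δ = −F gives Δ = (1.0667, 0.1500).
Then the next iterate is (u, v)₁ = (0.0667, 0.6500).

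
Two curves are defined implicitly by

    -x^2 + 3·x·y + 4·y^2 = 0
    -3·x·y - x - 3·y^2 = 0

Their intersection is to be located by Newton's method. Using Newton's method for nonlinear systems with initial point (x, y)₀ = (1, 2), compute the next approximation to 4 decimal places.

At (1, 2): F = (21.0000, -19.0000).
Jacobian J = [[-2·x + 3·y, 3·x + 8·y], [-3·y - 1, -3·x - 6·y]].
At the point, J = [[4.0000, 19.0000], [-7.0000, -15.0000]] (det J = 73.0000).
Solving J·Δ = −F gives Δ = (-0.6301, -0.9726).
Then the next iterate is (x, y)₁ = (0.3699, 1.0274).

(0.3699, 1.0274)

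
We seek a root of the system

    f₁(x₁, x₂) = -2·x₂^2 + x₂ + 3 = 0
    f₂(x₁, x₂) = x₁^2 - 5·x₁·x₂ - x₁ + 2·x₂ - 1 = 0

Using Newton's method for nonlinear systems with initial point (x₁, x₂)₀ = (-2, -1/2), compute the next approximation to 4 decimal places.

(-5.6000, -1.1667)

At (-2, -1/2): F = (2.0000, -1.0000).
Jacobian J = [[0, -4·x₂ + 1], [2·x₁ - 5·x₂ - 1, -5·x₁ + 2]].
At the point, J = [[0.0000, 3.0000], [-2.5000, 12.0000]] (det J = 7.5000).
Solving J·Δ = −F gives Δ = (-3.6000, -0.6667).
Then the next iterate is (x₁, x₂)₁ = (-5.6000, -1.1667).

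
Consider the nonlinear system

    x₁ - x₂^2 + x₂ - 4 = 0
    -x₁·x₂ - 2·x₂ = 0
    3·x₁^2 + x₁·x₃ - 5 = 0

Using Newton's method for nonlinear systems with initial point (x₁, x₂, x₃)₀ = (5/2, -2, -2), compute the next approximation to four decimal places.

At (5/2, -2, -2): F = (-7.5000, 9.0000, 8.7500).
Jacobian J = [[1, -2·x₂ + 1, 0], [-x₂, -x₁ - 2, 0], [6·x₁ + x₃, 0, x₁]].
At the point, J = [[1.0000, 5.0000, 0.0000], [2.0000, -4.5000, 0.0000], [13.0000, 0.0000, 2.5000]] (det J = -36.2500).
Solving J·Δ = −F gives Δ = (-0.7759, 1.6552, 0.5345).
Then the next iterate is (x₁, x₂, x₃)₁ = (1.7241, -0.3448, -1.4655).

(1.7241, -0.3448, -1.4655)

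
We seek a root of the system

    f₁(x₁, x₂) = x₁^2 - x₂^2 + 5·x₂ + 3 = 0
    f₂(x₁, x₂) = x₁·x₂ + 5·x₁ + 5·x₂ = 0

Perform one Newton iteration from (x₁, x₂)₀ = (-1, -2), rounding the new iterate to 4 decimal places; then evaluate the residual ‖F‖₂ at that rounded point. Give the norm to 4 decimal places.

At (-1, -2): F = (-10.0000, -13.0000).
Jacobian J = [[2·x₁, -2·x₂ + 5], [x₂ + 5, x₁ + 5]].
At the point, J = [[-2.0000, 9.0000], [3.0000, 4.0000]] (det J = -35.0000).
Solving J·Δ = −F gives Δ = (2.2000, 1.6000).
Then the next iterate is (x₁, x₂)₁ = (1.2000, -0.4000).
Re-evaluating at (1.2000, -0.4000): F = (2.2800, 3.5200), so ‖F‖₂ = 4.1939.

4.1939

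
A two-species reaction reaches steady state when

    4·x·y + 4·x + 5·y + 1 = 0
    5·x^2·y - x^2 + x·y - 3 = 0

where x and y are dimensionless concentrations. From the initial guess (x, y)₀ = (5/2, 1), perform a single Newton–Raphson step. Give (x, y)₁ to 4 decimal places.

(13.8333, -6.7778)

At (5/2, 1): F = (26.0000, 24.5000).
Jacobian J = [[4·y + 4, 4·x + 5], [10·x·y - 2·x + y, 5·x^2 + x]].
At the point, J = [[8.0000, 15.0000], [21.0000, 33.7500]] (det J = -45.0000).
Solving J·Δ = −F gives Δ = (11.3333, -7.7778).
Then the next iterate is (x, y)₁ = (13.8333, -6.7778).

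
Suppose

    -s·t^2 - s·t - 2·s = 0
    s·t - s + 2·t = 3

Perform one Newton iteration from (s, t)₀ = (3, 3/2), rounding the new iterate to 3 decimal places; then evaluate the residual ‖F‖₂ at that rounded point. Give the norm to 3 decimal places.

0.000

At (3, 3/2): F = (-17.250, 1.500).
Jacobian J = [[-t^2 - t - 2, -2·s·t - s], [t - 1, s + 2]].
At the point, J = [[-5.750, -12.000], [0.500, 5.000]] (det J = -22.750).
Solving J·Δ = −F gives Δ = (-3.000, 0.000).
Then the next iterate is (s, t)₁ = (0.000, 1.500).
Re-evaluating at (0.000, 1.500): F = (0.000, 0.000), so ‖F‖₂ = 0.000.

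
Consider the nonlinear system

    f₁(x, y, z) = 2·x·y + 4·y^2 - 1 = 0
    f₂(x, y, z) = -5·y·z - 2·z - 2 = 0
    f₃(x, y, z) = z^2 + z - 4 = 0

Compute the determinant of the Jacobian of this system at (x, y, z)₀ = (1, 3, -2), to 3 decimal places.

J = [[2·y, 2·x + 8·y, 0], [0, -5·z, -5·y - 2], [0, 0, 2·z + 1]].
At the point, J = [[6.000, 26.000, 0.000], [0.000, 10.000, -17.000], [0.000, 0.000, -3.000]].
det J = -180.000.

-180.000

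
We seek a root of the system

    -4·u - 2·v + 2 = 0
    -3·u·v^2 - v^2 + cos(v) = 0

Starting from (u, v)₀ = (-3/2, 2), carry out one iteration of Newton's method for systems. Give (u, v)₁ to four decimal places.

(-0.4585, 1.9170)

At (-3/2, 2): F = (4.0000, 13.583853).
Jacobian J = [[-4, -2], [-3·v^2, -6·u·v - 2·v - sin(v)]].
At the point, J = [[-4.0000, -2.0000], [-12.0000, 13.090703]] (det J = -76.362810).
Solving J·Δ = −F gives Δ = (1.0415, -0.0830).
Then the next iterate is (u, v)₁ = (-0.4585, 1.9170).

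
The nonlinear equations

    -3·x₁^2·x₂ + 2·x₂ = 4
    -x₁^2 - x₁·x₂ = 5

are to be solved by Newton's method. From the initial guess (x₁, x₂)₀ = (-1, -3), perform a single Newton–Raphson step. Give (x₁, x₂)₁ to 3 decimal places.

(-1.769, 9.846)

At (-1, -3): F = (-1.000, -9.000).
Jacobian J = [[-6·x₁·x₂, -3·x₁^2 + 2], [-2·x₁ - x₂, -x₁]].
At the point, J = [[-18.000, -1.000], [5.000, 1.000]] (det J = -13.000).
Solving J·Δ = −F gives Δ = (-0.769, 12.846).
Then the next iterate is (x₁, x₂)₁ = (-1.769, 9.846).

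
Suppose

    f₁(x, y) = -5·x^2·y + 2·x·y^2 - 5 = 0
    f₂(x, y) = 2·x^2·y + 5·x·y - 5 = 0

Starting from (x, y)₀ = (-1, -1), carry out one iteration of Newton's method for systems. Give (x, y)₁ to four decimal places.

At (-1, -1): F = (-2.0000, -2.0000).
Jacobian J = [[-10·x·y + 2·y^2, -5·x^2 + 4·x·y], [4·x·y + 5·y, 2·x^2 + 5·x]].
At the point, J = [[-8.0000, -1.0000], [-1.0000, -3.0000]] (det J = 23.0000).
Solving J·Δ = −F gives Δ = (-0.1739, -0.6087).
Then the next iterate is (x, y)₁ = (-1.1739, -1.6087).

(-1.1739, -1.6087)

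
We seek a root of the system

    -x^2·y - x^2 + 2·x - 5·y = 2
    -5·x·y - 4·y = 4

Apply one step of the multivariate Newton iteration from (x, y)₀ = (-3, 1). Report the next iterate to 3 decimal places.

(-0.107, 1.679)

At (-3, 1): F = (-31.000, 7.000).
Jacobian J = [[-2·x·y - 2·x + 2, -x^2 - 5], [-5·y, -5·x - 4]].
At the point, J = [[14.000, -14.000], [-5.000, 11.000]] (det J = 84.000).
Solving J·Δ = −F gives Δ = (2.893, 0.679).
Then the next iterate is (x, y)₁ = (-0.107, 1.679).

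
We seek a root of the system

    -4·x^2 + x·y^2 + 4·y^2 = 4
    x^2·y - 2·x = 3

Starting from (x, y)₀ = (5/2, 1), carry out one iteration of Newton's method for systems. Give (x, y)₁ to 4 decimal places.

At (5/2, 1): F = (-22.5000, -1.7500).
Jacobian J = [[-8·x + y^2, 2·x·y + 8·y], [2·x·y - 2, x^2]].
At the point, J = [[-19.0000, 13.0000], [3.0000, 6.2500]] (det J = -157.7500).
Solving J·Δ = −F gives Δ = (-0.7472, 0.6387).
Then the next iterate is (x, y)₁ = (1.7528, 1.6387).

(1.7528, 1.6387)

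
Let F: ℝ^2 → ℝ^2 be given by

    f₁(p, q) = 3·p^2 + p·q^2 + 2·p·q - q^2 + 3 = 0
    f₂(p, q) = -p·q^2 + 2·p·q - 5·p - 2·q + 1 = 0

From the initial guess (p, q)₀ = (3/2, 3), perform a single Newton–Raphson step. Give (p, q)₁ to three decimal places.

At (3/2, 3): F = (23.250, -17.000).
Jacobian J = [[6·p + q^2 + 2·q, 2·p·q + 2·p - 2·q], [-q^2 + 2·q - 5, -2·p·q + 2·p - 2]].
At the point, J = [[24.000, 6.000], [-8.000, -8.000]] (det J = -144.000).
Solving J·Δ = −F gives Δ = (-0.583, -1.542).
Then the next iterate is (p, q)₁ = (0.917, 1.458).

(0.917, 1.458)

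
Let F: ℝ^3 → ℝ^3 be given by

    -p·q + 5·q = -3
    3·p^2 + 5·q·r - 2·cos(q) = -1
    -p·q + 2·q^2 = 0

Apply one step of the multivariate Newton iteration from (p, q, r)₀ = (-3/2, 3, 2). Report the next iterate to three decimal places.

(6.000, 3.000, 3.851)

At (-3/2, 3, 2): F = (22.500, 39.72998, 22.500).
Jacobian J = [[-q, -p + 5, 0], [6·p, 5·r + 2·sin(q), 5·q], [-q, -p + 4·q, 0]].
At the point, J = [[-3.000, 6.500, 0.000], [-9.000, 10.28224, 15.000], [-3.000, 13.500, 0.000]] (det J = 315.000).
Solving J·Δ = −F gives Δ = (7.500, 0.000, 1.851).
Then the next iterate is (p, q, r)₁ = (6.000, 3.000, 3.851).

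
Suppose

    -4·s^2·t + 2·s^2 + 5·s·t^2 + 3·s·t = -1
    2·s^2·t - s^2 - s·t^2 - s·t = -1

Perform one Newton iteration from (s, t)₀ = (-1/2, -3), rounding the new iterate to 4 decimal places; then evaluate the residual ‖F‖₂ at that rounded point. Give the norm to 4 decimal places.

2.7787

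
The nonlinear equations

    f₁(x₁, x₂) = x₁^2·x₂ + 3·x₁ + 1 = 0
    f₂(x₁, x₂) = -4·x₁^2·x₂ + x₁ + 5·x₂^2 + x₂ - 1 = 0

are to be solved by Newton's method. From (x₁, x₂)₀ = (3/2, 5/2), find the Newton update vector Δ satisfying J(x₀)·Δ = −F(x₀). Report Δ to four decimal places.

At (3/2, 5/2): F = (11.1250, 11.7500).
Jacobian J = [[2·x₁·x₂ + 3, x₁^2], [-8·x₁·x₂ + 1, -4·x₁^2 + 10·x₂ + 1]].
At the point, J = [[10.5000, 2.2500], [-29.0000, 17.0000]] (det J = 243.7500).
Solving J·Δ = −F gives Δ = (-0.6674, -1.8297).

(-0.6674, -1.8297)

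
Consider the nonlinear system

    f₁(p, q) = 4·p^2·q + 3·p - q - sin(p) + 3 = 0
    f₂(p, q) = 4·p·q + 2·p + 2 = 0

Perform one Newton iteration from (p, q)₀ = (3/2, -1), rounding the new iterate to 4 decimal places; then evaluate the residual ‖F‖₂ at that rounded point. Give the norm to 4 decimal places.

0.0535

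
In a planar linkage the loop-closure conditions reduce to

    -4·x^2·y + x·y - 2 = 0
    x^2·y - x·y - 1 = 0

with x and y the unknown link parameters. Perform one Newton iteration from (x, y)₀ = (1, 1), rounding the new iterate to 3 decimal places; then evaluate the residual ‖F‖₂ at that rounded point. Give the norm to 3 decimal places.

40.608

At (1, 1): F = (-5.000, -1.000).
Jacobian J = [[-8·x·y + y, -4·x^2 + x], [2·x·y - y, x^2 - x]].
At the point, J = [[-7.000, -3.000], [1.000, 0.000]] (det J = 3.000).
Solving J·Δ = −F gives Δ = (1.000, -4.000).
Then the next iterate is (x, y)₁ = (2.000, -3.000).
Re-evaluating at (2.000, -3.000): F = (40.000, -7.000), so ‖F‖₂ = 40.608.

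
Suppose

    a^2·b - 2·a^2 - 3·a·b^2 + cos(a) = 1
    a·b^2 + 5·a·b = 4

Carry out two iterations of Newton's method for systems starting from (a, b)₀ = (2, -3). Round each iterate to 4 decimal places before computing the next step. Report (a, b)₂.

(-0.4166, -1.7224)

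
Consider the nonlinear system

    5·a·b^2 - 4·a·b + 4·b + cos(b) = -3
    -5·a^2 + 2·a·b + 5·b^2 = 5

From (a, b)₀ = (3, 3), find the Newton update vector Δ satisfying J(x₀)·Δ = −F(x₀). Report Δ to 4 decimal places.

(-0.9529, -0.9964)

At (3, 3): F = (113.010008, 13.0000).
Jacobian J = [[5·b^2 - 4·b, 10·a·b - 4·a - sin(b) + 4], [-10·a + 2·b, 2·a + 10·b]].
At the point, J = [[33.0000, 81.858880], [-24.0000, 36.0000]] (det J = 3152.613120).
Solving J·Δ = −F gives Δ = (-0.9529, -0.9964).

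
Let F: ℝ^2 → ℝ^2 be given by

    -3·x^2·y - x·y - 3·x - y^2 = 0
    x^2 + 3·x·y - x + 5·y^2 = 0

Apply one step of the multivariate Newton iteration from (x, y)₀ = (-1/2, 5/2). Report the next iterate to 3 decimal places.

(-0.790, 1.366)

At (-1/2, 5/2): F = (-5.375, 28.250).
Jacobian J = [[-6·x·y - y - 3, -3·x^2 - x - 2·y], [2·x + 3·y - 1, 3·x + 10·y]].
At the point, J = [[2.000, -5.250], [5.500, 23.500]] (det J = 75.875).
Solving J·Δ = −F gives Δ = (-0.290, -1.134).
Then the next iterate is (x, y)₁ = (-0.790, 1.366).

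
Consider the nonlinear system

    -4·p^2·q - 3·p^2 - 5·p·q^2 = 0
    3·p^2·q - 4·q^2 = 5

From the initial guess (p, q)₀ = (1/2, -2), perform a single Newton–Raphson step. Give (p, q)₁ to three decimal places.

(0.784, -0.555)

At (1/2, -2): F = (-8.750, -22.500).
Jacobian J = [[-8·p·q - 6·p - 5·q^2, -4·p^2 - 10·p·q], [6·p·q, 3·p^2 - 8·q]].
At the point, J = [[-15.000, 9.000], [-6.000, 16.750]] (det J = -197.250).
Solving J·Δ = −F gives Δ = (0.284, 1.445).
Then the next iterate is (p, q)₁ = (0.784, -0.555).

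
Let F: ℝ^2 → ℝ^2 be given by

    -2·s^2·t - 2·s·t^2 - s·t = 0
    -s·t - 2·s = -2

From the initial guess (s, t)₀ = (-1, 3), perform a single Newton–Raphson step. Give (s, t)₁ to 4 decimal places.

(0.3478, 2.7391)

At (-1, 3): F = (15.0000, 7.0000).
Jacobian J = [[-4·s·t - 2·t^2 - t, -2·s^2 - 4·s·t - s], [-t - 2, -s]].
At the point, J = [[-9.0000, 11.0000], [-5.0000, 1.0000]] (det J = 46.0000).
Solving J·Δ = −F gives Δ = (1.3478, -0.2609).
Then the next iterate is (s, t)₁ = (0.3478, 2.7391).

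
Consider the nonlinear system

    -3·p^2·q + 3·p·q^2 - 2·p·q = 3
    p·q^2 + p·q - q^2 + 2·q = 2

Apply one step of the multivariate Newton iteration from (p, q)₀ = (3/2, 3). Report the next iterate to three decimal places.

(0.806, 2.280)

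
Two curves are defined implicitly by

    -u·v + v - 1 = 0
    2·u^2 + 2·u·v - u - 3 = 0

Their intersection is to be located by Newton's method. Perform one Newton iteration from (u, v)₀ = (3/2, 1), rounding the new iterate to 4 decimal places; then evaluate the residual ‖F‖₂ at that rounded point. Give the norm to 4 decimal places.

At (3/2, 1): F = (-1.5000, 3.0000).
Jacobian J = [[-v, -u + 1], [4·u + 2·v - 1, 2·u]].
At the point, J = [[-1.0000, -0.5000], [7.0000, 3.0000]] (det J = 0.5000).
Solving J·Δ = −F gives Δ = (6.0000, -15.0000).
Then the next iterate is (u, v)₁ = (7.5000, -14.0000).
Re-evaluating at (7.5000, -14.0000): F = (90.0000, -108.0000), so ‖F‖₂ = 140.5845.

140.5845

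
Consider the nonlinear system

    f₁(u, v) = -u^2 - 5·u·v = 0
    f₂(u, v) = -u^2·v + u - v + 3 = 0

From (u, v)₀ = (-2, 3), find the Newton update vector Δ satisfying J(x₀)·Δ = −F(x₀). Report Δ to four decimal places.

(0.1333, -2.4533)

At (-2, 3): F = (26.0000, -14.0000).
Jacobian J = [[-2·u - 5·v, -5·u], [-2·u·v + 1, -u^2 - 1]].
At the point, J = [[-11.0000, 10.0000], [13.0000, -5.0000]] (det J = -75.0000).
Solving J·Δ = −F gives Δ = (0.1333, -2.4533).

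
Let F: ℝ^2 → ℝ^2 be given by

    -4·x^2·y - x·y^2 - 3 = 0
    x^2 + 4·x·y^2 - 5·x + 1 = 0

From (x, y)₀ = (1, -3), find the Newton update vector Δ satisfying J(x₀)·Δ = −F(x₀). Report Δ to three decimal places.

(-0.155, 1.162)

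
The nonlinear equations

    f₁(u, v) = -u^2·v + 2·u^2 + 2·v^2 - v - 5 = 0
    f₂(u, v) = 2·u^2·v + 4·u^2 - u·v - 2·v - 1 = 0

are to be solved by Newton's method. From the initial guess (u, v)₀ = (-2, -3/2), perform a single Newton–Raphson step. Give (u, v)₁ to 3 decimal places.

(-0.903, -1.532)

At (-2, -3/2): F = (15.000, 3.000).
Jacobian J = [[-2·u·v + 4·u, -u^2 + 4·v - 1], [4·u·v + 8·u - v, 2·u^2 - u - 2]].
At the point, J = [[-14.000, -11.000], [-2.500, 8.000]] (det J = -139.500).
Solving J·Δ = −F gives Δ = (1.097, -0.032).
Then the next iterate is (u, v)₁ = (-0.903, -1.532).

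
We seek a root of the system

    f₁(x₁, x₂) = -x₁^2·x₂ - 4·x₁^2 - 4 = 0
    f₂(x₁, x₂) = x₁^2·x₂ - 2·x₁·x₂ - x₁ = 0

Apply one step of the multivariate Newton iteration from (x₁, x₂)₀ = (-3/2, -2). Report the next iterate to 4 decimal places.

At (-3/2, -2): F = (-8.5000, -9.0000).
Jacobian J = [[-2·x₁·x₂ - 8·x₁, -x₁^2], [2·x₁·x₂ - 2·x₂ - 1, x₁^2 - 2·x₁]].
At the point, J = [[6.0000, -2.2500], [9.0000, 5.2500]] (det J = 51.7500).
Solving J·Δ = −F gives Δ = (1.2536, -0.4348).
Then the next iterate is (x₁, x₂)₁ = (-0.2464, -2.4348).

(-0.2464, -2.4348)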